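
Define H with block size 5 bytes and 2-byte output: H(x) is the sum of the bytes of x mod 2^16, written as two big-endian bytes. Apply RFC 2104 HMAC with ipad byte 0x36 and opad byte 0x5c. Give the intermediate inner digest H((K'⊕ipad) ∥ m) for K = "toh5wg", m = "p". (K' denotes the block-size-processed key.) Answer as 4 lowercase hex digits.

Key "toh5wg" = 74 6f 68 35 77 67 is 6 bytes > B = 5, so hash it first: H(key) = 02 5e, then zero-pad to 5 bytes: K' = 02 5e 00 00 00.
K' ⊕ ipad = 34 68 36 36 36.
Inner input = 34 68 36 36 36 ∥ 70.
Inner hash: sum = 52+104+54+54+54+112 = 430 → 01 ae.

01ae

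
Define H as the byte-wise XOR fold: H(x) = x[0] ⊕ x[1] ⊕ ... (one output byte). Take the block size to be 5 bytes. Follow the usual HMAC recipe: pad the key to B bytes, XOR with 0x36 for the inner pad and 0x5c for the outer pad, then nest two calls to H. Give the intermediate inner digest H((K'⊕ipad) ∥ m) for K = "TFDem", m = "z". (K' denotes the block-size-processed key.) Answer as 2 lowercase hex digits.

Key "TFDem" = 54 46 44 65 6d is exactly B = 5 bytes: K' = 54 46 44 65 6d.
K' ⊕ ipad = 62 70 72 53 5b.
Inner input = 62 70 72 53 5b ∥ 7a.
Inner hash: XOR 62⊕70⊕72⊕53⊕5b⊕7a = 12.

12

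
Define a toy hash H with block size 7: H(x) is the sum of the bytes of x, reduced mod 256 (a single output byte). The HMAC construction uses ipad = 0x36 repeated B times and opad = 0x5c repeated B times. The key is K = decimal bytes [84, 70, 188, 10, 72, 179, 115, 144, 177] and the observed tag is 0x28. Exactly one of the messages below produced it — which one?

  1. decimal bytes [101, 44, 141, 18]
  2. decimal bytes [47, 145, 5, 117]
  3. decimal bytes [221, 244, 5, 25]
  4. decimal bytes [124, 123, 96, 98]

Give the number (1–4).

Key decimal bytes [84, 70, 188, 10, 72, 179, 115, 144, 177] = 54 46 bc 0a 48 b3 73 90 b1 is 9 bytes > B = 7, so hash it first: H(key) = 0f, then zero-pad to 7 bytes: K' = 0f 00 00 00 00 00 00.
K' ⊕ ipad = 39 36 36 36 36 36 36; K' ⊕ opad = 53 5c 5c 5c 5c 5c 5c.
m1: inner = H(39 36 36 36 36 36 36 65 2c 8d 12) = ad; tag = H(53 5c 5c 5c 5c 5c 5c ad) = 28 ← matches
m2: inner = H(39 36 36 36 36 36 36 2f 91 05 75) = b7; tag = H(53 5c 5c 5c 5c 5c 5c b7) = 32
m3: inner = H(39 36 36 36 36 36 36 dd f4 05 19) = 6c; tag = H(53 5c 5c 5c 5c 5c 5c 6c) = e7
m4: inner = H(39 36 36 36 36 36 36 7c 7b 60 62) = 36; tag = H(53 5c 5c 5c 5c 5c 5c 36) = b1

1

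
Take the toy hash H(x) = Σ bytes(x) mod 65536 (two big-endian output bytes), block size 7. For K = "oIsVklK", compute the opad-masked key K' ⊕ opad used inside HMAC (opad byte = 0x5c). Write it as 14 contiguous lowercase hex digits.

Key "oIsVklK" = 6f 49 73 56 6b 6c 4b is exactly B = 7 bytes: K' = 6f 49 73 56 6b 6c 4b.
XOR each byte with 0x5c: 6f⊕5c=33, 49⊕5c=15, 73⊕5c=2f, 56⊕5c=0a, 6b⊕5c=37, 6c⊕5c=30, 4b⊕5c=17.

33152f0a373017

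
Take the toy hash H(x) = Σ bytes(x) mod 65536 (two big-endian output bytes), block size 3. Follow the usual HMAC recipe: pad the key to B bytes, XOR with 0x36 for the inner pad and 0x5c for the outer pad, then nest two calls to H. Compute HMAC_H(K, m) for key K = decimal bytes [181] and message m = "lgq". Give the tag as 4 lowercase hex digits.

01d6

Key decimal bytes [181] = b5 is 1 byte ≤ B = 3; zero-pad to 3 bytes: K' = b5 00 00.
K' ⊕ ipad = 83 36 36.  K' ⊕ opad = e9 5c 5c.
Inner input = (K'⊕ipad) ∥ m = 83 36 36 ∥ 6c 67 71.
Inner hash: sum = 131+54+54+108+103+113 = 563 → 02 33.
Outer input = (K'⊕opad) ∥ inner = e9 5c 5c ∥ 02 33.
Outer hash (tag): sum = 233+92+92+2+51 = 470 → 01 d6.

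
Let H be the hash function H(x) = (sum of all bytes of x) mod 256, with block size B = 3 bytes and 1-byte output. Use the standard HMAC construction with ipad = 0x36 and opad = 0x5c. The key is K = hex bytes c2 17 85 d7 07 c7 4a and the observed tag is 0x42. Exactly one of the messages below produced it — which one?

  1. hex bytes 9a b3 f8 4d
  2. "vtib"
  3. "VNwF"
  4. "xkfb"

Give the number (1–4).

1

Key hex bytes c2 17 85 d7 07 c7 4a is 7 bytes > B = 3, so hash it first: H(key) = 4d, then zero-pad to 3 bytes: K' = 4d 00 00.
K' ⊕ ipad = 7b 36 36; K' ⊕ opad = 11 5c 5c.
m1: inner = H(7b 36 36 9a b3 f8 4d) = 79; tag = H(11 5c 5c 79) = 42 ← matches
m2: inner = H(7b 36 36 76 74 69 62) = 9c; tag = H(11 5c 5c 9c) = 65
m3: inner = H(7b 36 36 56 4e 77 46) = 48; tag = H(11 5c 5c 48) = 11
m4: inner = H(7b 36 36 78 6b 66 62) = 92; tag = H(11 5c 5c 92) = 5b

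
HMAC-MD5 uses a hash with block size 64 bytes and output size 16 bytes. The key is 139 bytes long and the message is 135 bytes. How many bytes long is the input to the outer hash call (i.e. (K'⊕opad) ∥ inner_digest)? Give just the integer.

80

Key is 139 > 64 bytes, so it is hashed to 16 bytes then zero-padded to 64: |K'| = 64.
Outer input = (K'⊕opad) ∥ H(inner) → 64 + 16 = 80 bytes.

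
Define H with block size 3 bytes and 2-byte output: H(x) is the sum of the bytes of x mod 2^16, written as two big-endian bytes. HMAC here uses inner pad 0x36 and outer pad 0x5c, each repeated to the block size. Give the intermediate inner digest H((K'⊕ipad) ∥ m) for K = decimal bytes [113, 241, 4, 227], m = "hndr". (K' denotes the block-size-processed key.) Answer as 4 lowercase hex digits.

Key decimal bytes [113, 241, 4, 227] = 71 f1 04 e3 is 4 bytes > B = 3, so hash it first: H(key) = 02 49, then zero-pad to 3 bytes: K' = 02 49 00.
K' ⊕ ipad = 34 7f 36.
Inner input = 34 7f 36 ∥ 68 6e 64 72.
Inner hash: sum = 52+127+54+104+110+100+114 = 661 → 02 95.

0295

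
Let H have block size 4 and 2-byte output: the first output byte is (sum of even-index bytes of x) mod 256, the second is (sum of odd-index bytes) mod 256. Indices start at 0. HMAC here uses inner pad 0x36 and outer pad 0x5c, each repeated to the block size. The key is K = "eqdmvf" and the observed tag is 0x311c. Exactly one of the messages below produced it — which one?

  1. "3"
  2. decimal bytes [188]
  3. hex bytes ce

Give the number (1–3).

Key "eqdmvf" = 65 71 64 6d 76 66 is 6 bytes > B = 4, so hash it first: H(key) = 3f 44, then zero-pad to 4 bytes: K' = 3f 44 00 00.
K' ⊕ ipad = 09 72 36 36; K' ⊕ opad = 63 18 5c 5c.
m1: inner = H(09 72 36 36 33) = 72 a8; tag = H(63 18 5c 5c 72 a8) = 311c ← matches
m2: inner = H(09 72 36 36 bc) = fb a8; tag = H(63 18 5c 5c fb a8) = ba1c
m3: inner = H(09 72 36 36 ce) = 0d a8; tag = H(63 18 5c 5c 0d a8) = cc1c

1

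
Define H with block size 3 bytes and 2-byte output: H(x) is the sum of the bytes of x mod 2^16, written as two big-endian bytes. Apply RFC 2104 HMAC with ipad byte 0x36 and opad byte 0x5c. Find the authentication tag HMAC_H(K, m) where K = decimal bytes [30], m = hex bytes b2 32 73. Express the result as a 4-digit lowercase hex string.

Key decimal bytes [30] = 1e is 1 byte ≤ B = 3; zero-pad to 3 bytes: K' = 1e 00 00.
K' ⊕ ipad = 28 36 36.  K' ⊕ opad = 42 5c 5c.
Inner input = (K'⊕ipad) ∥ m = 28 36 36 ∥ b2 32 73.
Inner hash: sum = 40+54+54+178+50+115 = 491 → 01 eb.
Outer input = (K'⊕opad) ∥ inner = 42 5c 5c ∥ 01 eb.
Outer hash (tag): sum = 66+92+92+1+235 = 486 → 01 e6.

01e6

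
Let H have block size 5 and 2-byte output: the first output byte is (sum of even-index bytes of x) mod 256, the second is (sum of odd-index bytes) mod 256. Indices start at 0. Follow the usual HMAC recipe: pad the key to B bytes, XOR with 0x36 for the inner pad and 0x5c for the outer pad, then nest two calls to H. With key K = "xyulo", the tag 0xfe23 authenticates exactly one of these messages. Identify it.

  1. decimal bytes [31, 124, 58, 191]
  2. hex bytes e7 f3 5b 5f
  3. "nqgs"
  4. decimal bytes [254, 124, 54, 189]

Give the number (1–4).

3

Key "xyulo" = 78 79 75 6c 6f is exactly B = 5 bytes: K' = 78 79 75 6c 6f.
K' ⊕ ipad = 4e 4f 43 5a 59; K' ⊕ opad = 24 25 29 30 33.
m1: inner = H(4e 4f 43 5a 59 1f 7c 3a bf) = 25 02; tag = H(24 25 29 30 33 25 02) = 827a
m2: inner = H(4e 4f 43 5a 59 e7 f3 5b 5f) = 3c eb; tag = H(24 25 29 30 33 3c eb) = 6b91
m3: inner = H(4e 4f 43 5a 59 6e 71 67 73) = ce 7e; tag = H(24 25 29 30 33 ce 7e) = fe23 ← matches
m4: inner = H(4e 4f 43 5a 59 fe 7c 36 bd) = 23 dd; tag = H(24 25 29 30 33 23 dd) = 5d78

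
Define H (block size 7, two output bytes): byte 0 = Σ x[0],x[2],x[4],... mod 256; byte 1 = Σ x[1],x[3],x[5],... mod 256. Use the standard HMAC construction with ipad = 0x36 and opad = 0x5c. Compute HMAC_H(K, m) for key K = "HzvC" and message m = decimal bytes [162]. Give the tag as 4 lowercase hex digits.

Key "HzvC" = 48 7a 76 43 is 4 bytes ≤ B = 7; zero-pad to 7 bytes: K' = 48 7a 76 43 00 00 00.
K' ⊕ ipad = 7e 4c 40 75 36 36 36.  K' ⊕ opad = 14 26 2a 1f 5c 5c 5c.
Inner input = (K'⊕ipad) ∥ m = 7e 4c 40 75 36 36 36 ∥ a2.
Inner hash: even-index sum = 298 mod 256 = 42; odd-index sum = 409 mod 256 = 153 → 2a 99.
Outer input = (K'⊕opad) ∥ inner = 14 26 2a 1f 5c 5c 5c ∥ 2a 99.
Outer hash (tag): even-index sum = 399 mod 256 = 143; odd-index sum = 203 mod 256 = 203 → 8f cb.

8fcb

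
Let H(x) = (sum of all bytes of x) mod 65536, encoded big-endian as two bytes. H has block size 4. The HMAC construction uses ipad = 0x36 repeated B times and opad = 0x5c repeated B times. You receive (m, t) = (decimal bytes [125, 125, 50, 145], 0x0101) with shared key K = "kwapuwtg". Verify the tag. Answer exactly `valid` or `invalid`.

invalid

Key "kwapuwtg" = 6b 77 61 70 75 77 74 67 is 8 bytes > B = 4, so hash it first: H(key) = 03 7a, then zero-pad to 4 bytes: K' = 03 7a 00 00.
K' ⊕ ipad = 35 4c 36 36; K' ⊕ opad = 5f 26 5c 5c.
Inner hash: sum = 53+76+54+54+125+125+50+145 = 682 → 02 aa.
Outer hash (recomputed tag): sum = 95+38+92+92+2+170 = 489 → 01 e9.
Recomputed tag = 01e9; claimed = 0101 → mismatch.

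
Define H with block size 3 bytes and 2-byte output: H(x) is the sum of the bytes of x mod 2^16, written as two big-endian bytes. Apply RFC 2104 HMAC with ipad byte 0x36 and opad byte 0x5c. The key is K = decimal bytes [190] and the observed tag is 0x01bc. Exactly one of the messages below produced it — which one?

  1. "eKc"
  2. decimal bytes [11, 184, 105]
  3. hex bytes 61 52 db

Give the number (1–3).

Key decimal bytes [190] = be is 1 byte ≤ B = 3; zero-pad to 3 bytes: K' = be 00 00.
K' ⊕ ipad = 88 36 36; K' ⊕ opad = e2 5c 5c.
m1: inner = H(88 36 36 65 4b 63) = 02 07; tag = H(e2 5c 5c 02 07) = 01a3
m2: inner = H(88 36 36 0b b8 69) = 02 20; tag = H(e2 5c 5c 02 20) = 01bc ← matches
m3: inner = H(88 36 36 61 52 db) = 02 82; tag = H(e2 5c 5c 02 82) = 021e

2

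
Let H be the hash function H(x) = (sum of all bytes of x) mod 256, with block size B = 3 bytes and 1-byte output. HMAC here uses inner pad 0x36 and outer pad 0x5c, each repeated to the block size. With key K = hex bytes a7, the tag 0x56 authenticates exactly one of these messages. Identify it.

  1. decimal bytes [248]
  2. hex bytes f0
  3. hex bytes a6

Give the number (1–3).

Key hex bytes a7 is 1 byte ≤ B = 3; zero-pad to 3 bytes: K' = a7 00 00.
K' ⊕ ipad = 91 36 36; K' ⊕ opad = fb 5c 5c.
m1: inner = H(91 36 36 f8) = f5; tag = H(fb 5c 5c f5) = a8
m2: inner = H(91 36 36 f0) = ed; tag = H(fb 5c 5c ed) = a0
m3: inner = H(91 36 36 a6) = a3; tag = H(fb 5c 5c a3) = 56 ← matches

3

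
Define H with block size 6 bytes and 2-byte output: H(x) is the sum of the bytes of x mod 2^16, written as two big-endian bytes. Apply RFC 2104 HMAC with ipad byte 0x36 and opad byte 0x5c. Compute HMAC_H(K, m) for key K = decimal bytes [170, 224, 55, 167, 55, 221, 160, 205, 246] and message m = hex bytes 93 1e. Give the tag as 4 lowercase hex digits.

02f3

Key decimal bytes [170, 224, 55, 167, 55, 221, 160, 205, 246] = aa e0 37 a7 37 dd a0 cd f6 is 9 bytes > B = 6, so hash it first: H(key) = 05 df, then zero-pad to 6 bytes: K' = 05 df 00 00 00 00.
K' ⊕ ipad = 33 e9 36 36 36 36.  K' ⊕ opad = 59 83 5c 5c 5c 5c.
Inner input = (K'⊕ipad) ∥ m = 33 e9 36 36 36 36 ∥ 93 1e.
Inner hash: sum = 51+233+54+54+54+54+147+30 = 677 → 02 a5.
Outer input = (K'⊕opad) ∥ inner = 59 83 5c 5c 5c 5c ∥ 02 a5.
Outer hash (tag): sum = 89+131+92+92+92+92+2+165 = 755 → 02 f3.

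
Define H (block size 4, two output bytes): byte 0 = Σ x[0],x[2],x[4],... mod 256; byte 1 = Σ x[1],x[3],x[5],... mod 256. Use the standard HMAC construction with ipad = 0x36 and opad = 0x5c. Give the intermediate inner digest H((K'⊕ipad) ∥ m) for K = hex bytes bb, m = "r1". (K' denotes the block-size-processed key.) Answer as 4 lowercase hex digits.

Key hex bytes bb is 1 byte ≤ B = 4; zero-pad to 4 bytes: K' = bb 00 00 00.
K' ⊕ ipad = 8d 36 36 36.
Inner input = 8d 36 36 36 ∥ 72 31.
Inner hash: even-index sum = 309 mod 256 = 53; odd-index sum = 157 mod 256 = 157 → 35 9d.

359d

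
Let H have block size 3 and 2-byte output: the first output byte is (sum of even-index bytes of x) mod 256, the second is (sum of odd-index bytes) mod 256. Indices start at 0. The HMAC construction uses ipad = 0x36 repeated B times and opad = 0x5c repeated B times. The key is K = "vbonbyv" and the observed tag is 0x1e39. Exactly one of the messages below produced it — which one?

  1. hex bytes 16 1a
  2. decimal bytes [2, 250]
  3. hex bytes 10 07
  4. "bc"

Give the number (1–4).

Key "vbonbyv" = 76 62 6f 6e 62 79 76 is 7 bytes > B = 3, so hash it first: H(key) = bd 49, then zero-pad to 3 bytes: K' = bd 49 00.
K' ⊕ ipad = 8b 7f 36; K' ⊕ opad = e1 15 5c.
m1: inner = H(8b 7f 36 16 1a) = db 95; tag = H(e1 15 5c db 95) = d2f0
m2: inner = H(8b 7f 36 02 fa) = bb 81; tag = H(e1 15 5c bb 81) = bed0
m3: inner = H(8b 7f 36 10 07) = c8 8f; tag = H(e1 15 5c c8 8f) = ccdd
m4: inner = H(8b 7f 36 62 63) = 24 e1; tag = H(e1 15 5c 24 e1) = 1e39 ← matches

4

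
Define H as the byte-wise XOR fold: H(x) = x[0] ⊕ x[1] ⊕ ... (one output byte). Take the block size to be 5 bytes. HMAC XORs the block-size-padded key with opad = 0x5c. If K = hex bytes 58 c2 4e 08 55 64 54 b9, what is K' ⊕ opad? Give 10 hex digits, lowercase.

5c5c5c5c5c

Key hex bytes 58 c2 4e 08 55 64 54 b9 is 8 bytes > B = 5, so hash it first: H(key) = 00, then zero-pad to 5 bytes: K' = 00 00 00 00 00.
XOR each byte with 0x5c: 00⊕5c=5c, 00⊕5c=5c, 00⊕5c=5c, 00⊕5c=5c, 00⊕5c=5c.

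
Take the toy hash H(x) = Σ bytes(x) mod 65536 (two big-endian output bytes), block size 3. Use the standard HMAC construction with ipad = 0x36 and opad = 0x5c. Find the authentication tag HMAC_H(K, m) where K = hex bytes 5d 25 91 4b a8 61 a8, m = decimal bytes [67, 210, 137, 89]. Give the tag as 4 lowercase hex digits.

01ab

Key hex bytes 5d 25 91 4b a8 61 a8 is 7 bytes > B = 3, so hash it first: H(key) = 03 0f, then zero-pad to 3 bytes: K' = 03 0f 00.
K' ⊕ ipad = 35 39 36.  K' ⊕ opad = 5f 53 5c.
Inner input = (K'⊕ipad) ∥ m = 35 39 36 ∥ 43 d2 89 59.
Inner hash: sum = 53+57+54+67+210+137+89 = 667 → 02 9b.
Outer input = (K'⊕opad) ∥ inner = 5f 53 5c ∥ 02 9b.
Outer hash (tag): sum = 95+83+92+2+155 = 427 → 01 ab.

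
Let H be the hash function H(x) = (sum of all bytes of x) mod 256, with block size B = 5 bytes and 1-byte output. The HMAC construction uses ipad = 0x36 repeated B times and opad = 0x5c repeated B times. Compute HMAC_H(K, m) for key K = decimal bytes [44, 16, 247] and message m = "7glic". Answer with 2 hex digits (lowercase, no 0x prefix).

Key decimal bytes [44, 16, 247] = 2c 10 f7 is 3 bytes ≤ B = 5; zero-pad to 5 bytes: K' = 2c 10 f7 00 00.
K' ⊕ ipad = 1a 26 c1 36 36.  K' ⊕ opad = 70 4c ab 5c 5c.
Inner input = (K'⊕ipad) ∥ m = 1a 26 c1 36 36 ∥ 37 67 6c 69 63.
Inner hash: sum = 26+38+193+54+54+55+103+108+105+99 = 835; mod 256 = 67 → 43.
Outer input = (K'⊕opad) ∥ inner = 70 4c ab 5c 5c ∥ 43.
Outer hash (tag): sum = 112+76+171+92+92+67 = 610; mod 256 = 98 → 62.

62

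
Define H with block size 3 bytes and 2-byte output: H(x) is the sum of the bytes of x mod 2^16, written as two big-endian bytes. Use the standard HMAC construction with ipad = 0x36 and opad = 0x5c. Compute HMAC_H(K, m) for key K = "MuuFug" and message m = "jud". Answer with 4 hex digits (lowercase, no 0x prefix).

Key "MuuFug" = 4d 75 75 46 75 67 is 6 bytes > B = 3, so hash it first: H(key) = 02 59, then zero-pad to 3 bytes: K' = 02 59 00.
K' ⊕ ipad = 34 6f 36.  K' ⊕ opad = 5e 05 5c.
Inner input = (K'⊕ipad) ∥ m = 34 6f 36 ∥ 6a 75 64.
Inner hash: sum = 52+111+54+106+117+100 = 540 → 02 1c.
Outer input = (K'⊕opad) ∥ inner = 5e 05 5c ∥ 02 1c.
Outer hash (tag): sum = 94+5+92+2+28 = 221 → 00 dd.

00dd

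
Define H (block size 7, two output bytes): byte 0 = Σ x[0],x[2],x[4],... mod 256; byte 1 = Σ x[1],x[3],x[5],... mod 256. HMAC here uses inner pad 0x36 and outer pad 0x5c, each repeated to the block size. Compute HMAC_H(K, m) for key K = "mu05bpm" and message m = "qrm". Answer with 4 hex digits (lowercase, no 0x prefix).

7640

Key "mu05bpm" = 6d 75 30 35 62 70 6d is exactly B = 7 bytes: K' = 6d 75 30 35 62 70 6d.
K' ⊕ ipad = 5b 43 06 03 54 46 5b.  K' ⊕ opad = 31 29 6c 69 3e 2c 31.
Inner input = (K'⊕ipad) ∥ m = 5b 43 06 03 54 46 5b ∥ 71 72 6d.
Inner hash: even-index sum = 386 mod 256 = 130; odd-index sum = 362 mod 256 = 106 → 82 6a.
Outer input = (K'⊕opad) ∥ inner = 31 29 6c 69 3e 2c 31 ∥ 82 6a.
Outer hash (tag): even-index sum = 374 mod 256 = 118; odd-index sum = 320 mod 256 = 64 → 76 40.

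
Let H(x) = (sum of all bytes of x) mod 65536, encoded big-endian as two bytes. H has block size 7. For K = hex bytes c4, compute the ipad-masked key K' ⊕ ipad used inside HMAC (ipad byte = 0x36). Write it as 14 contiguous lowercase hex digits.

f2363636363636

Key hex bytes c4 is 1 byte ≤ B = 7; zero-pad to 7 bytes: K' = c4 00 00 00 00 00 00.
XOR each byte with 0x36: c4⊕36=f2, 00⊕36=36, 00⊕36=36, 00⊕36=36, 00⊕36=36, 00⊕36=36, 00⊕36=36.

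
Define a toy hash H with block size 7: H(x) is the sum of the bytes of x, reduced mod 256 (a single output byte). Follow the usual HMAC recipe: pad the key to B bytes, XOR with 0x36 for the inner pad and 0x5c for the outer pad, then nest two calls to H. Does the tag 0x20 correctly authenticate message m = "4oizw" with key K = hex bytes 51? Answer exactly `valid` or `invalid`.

invalid

Key hex bytes 51 is 1 byte ≤ B = 7; zero-pad to 7 bytes: K' = 51 00 00 00 00 00 00.
K' ⊕ ipad = 67 36 36 36 36 36 36; K' ⊕ opad = 0d 5c 5c 5c 5c 5c 5c.
Inner hash: sum = 103+54+54+54+54+54+54+52+111+105+122+119 = 936; mod 256 = 168 → a8.
Outer hash (recomputed tag): sum = 13+92+92+92+92+92+92+168 = 733; mod 256 = 221 → dd.
Recomputed tag = dd; claimed = 20 → mismatch.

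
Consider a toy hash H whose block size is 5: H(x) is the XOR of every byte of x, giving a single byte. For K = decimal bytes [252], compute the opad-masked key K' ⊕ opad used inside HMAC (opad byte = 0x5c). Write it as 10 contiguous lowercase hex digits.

a05c5c5c5c

Key decimal bytes [252] = fc is 1 byte ≤ B = 5; zero-pad to 5 bytes: K' = fc 00 00 00 00.
XOR each byte with 0x5c: fc⊕5c=a0, 00⊕5c=5c, 00⊕5c=5c, 00⊕5c=5c, 00⊕5c=5c.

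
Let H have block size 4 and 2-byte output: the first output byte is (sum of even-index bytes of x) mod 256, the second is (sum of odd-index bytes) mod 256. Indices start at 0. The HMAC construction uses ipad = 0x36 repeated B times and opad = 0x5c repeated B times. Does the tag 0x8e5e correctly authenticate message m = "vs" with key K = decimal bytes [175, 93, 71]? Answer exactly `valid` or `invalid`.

invalid

Key decimal bytes [175, 93, 71] = af 5d 47 is 3 bytes ≤ B = 4; zero-pad to 4 bytes: K' = af 5d 47 00.
K' ⊕ ipad = 99 6b 71 36; K' ⊕ opad = f3 01 1b 5c.
Inner hash: even-index sum = 384 mod 256 = 128; odd-index sum = 276 mod 256 = 20 → 80 14.
Outer hash (recomputed tag): even-index sum = 398 mod 256 = 142; odd-index sum = 113 mod 256 = 113 → 8e 71.
Recomputed tag = 8e71; claimed = 8e5e → mismatch.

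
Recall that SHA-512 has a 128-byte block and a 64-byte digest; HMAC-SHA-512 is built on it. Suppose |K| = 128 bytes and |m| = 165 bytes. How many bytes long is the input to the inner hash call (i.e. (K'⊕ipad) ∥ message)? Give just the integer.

Key is 128 ≤ 128 bytes, zero-padded: |K'| = 128.
Inner input = (K'⊕ipad) ∥ m → 128 + 165 = 293 bytes.

293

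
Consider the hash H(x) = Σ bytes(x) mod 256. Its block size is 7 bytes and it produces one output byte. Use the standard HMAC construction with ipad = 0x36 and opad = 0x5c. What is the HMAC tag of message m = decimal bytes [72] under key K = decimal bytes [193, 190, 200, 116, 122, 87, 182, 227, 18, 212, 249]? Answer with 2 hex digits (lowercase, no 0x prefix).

Key decimal bytes [193, 190, 200, 116, 122, 87, 182, 227, 18, 212, 249] = c1 be c8 74 7a 57 b6 e3 12 d4 f9 is 11 bytes > B = 7, so hash it first: H(key) = 04, then zero-pad to 7 bytes: K' = 04 00 00 00 00 00 00.
K' ⊕ ipad = 32 36 36 36 36 36 36.  K' ⊕ opad = 58 5c 5c 5c 5c 5c 5c.
Inner input = (K'⊕ipad) ∥ m = 32 36 36 36 36 36 36 ∥ 48.
Inner hash: sum = 50+54+54+54+54+54+54+72 = 446; mod 256 = 190 → be.
Outer input = (K'⊕opad) ∥ inner = 58 5c 5c 5c 5c 5c 5c ∥ be.
Outer hash (tag): sum = 88+92+92+92+92+92+92+190 = 830; mod 256 = 62 → 3e.

3e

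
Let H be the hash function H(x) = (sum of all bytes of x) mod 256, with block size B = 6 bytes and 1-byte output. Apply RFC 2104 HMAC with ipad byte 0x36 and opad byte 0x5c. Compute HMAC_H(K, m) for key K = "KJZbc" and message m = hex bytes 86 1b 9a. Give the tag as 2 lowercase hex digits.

Key "KJZbc" = 4b 4a 5a 62 63 is 5 bytes ≤ B = 6; zero-pad to 6 bytes: K' = 4b 4a 5a 62 63 00.
K' ⊕ ipad = 7d 7c 6c 54 55 36.  K' ⊕ opad = 17 16 06 3e 3f 5c.
Inner input = (K'⊕ipad) ∥ m = 7d 7c 6c 54 55 36 ∥ 86 1b 9a.
Inner hash: sum = 125+124+108+84+85+54+134+27+154 = 895; mod 256 = 127 → 7f.
Outer input = (K'⊕opad) ∥ inner = 17 16 06 3e 3f 5c ∥ 7f.
Outer hash (tag): sum = 23+22+6+62+63+92+127 = 395; mod 256 = 139 → 8b.

8b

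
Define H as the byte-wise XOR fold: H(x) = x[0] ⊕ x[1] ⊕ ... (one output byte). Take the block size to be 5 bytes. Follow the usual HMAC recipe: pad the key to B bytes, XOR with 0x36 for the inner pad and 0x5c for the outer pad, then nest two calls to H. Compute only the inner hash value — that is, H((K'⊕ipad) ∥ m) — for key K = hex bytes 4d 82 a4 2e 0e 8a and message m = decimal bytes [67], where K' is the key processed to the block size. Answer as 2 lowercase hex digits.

b4

Key hex bytes 4d 82 a4 2e 0e 8a is 6 bytes > B = 5, so hash it first: H(key) = c1, then zero-pad to 5 bytes: K' = c1 00 00 00 00.
K' ⊕ ipad = f7 36 36 36 36.
Inner input = f7 36 36 36 36 ∥ 43.
Inner hash: XOR f7⊕36⊕36⊕36⊕36⊕43 = b4.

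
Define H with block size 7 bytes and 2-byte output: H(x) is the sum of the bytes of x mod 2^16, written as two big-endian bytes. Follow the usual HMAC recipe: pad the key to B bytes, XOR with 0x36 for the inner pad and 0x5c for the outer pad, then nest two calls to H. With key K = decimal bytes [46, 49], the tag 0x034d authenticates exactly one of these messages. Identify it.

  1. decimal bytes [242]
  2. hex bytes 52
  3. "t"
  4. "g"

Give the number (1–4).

Key decimal bytes [46, 49] = 2e 31 is 2 bytes ≤ B = 7; zero-pad to 7 bytes: K' = 2e 31 00 00 00 00 00.
K' ⊕ ipad = 18 07 36 36 36 36 36; K' ⊕ opad = 72 6d 5c 5c 5c 5c 5c.
m1: inner = H(18 07 36 36 36 36 36 f2) = 02 1f; tag = H(72 6d 5c 5c 5c 5c 5c 02 1f) = 02cc
m2: inner = H(18 07 36 36 36 36 36 52) = 01 7f; tag = H(72 6d 5c 5c 5c 5c 5c 01 7f) = 032b
m3: inner = H(18 07 36 36 36 36 36 74) = 01 a1; tag = H(72 6d 5c 5c 5c 5c 5c 01 a1) = 034d ← matches
m4: inner = H(18 07 36 36 36 36 36 67) = 01 94; tag = H(72 6d 5c 5c 5c 5c 5c 01 94) = 0340

3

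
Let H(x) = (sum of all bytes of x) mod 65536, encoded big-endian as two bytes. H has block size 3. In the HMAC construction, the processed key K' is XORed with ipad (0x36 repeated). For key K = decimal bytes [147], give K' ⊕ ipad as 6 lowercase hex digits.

a53636

Key decimal bytes [147] = 93 is 1 byte ≤ B = 3; zero-pad to 3 bytes: K' = 93 00 00.
XOR each byte with 0x36: 93⊕36=a5, 00⊕36=36, 00⊕36=36.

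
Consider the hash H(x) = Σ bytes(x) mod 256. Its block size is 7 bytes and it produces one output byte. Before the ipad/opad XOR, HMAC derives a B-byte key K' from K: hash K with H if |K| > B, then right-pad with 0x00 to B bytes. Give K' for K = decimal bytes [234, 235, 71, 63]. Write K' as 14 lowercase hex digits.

eaeb473f000000

Key decimal bytes [234, 235, 71, 63] = ea eb 47 3f is 4 bytes ≤ B = 7; zero-pad to 7 bytes: K' = ea eb 47 3f 00 00 00.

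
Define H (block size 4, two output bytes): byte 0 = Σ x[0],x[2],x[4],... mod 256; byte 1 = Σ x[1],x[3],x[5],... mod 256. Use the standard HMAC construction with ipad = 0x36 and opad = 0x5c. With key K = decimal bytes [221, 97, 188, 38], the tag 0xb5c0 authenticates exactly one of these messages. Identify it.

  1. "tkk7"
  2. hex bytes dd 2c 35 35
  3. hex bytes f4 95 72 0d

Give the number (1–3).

1

Key decimal bytes [221, 97, 188, 38] = dd 61 bc 26 is exactly B = 4 bytes: K' = dd 61 bc 26.
K' ⊕ ipad = eb 57 8a 10; K' ⊕ opad = 81 3d e0 7a.
m1: inner = H(eb 57 8a 10 74 6b 6b 37) = 54 09; tag = H(81 3d e0 7a 54 09) = b5c0 ← matches
m2: inner = H(eb 57 8a 10 dd 2c 35 35) = 87 c8; tag = H(81 3d e0 7a 87 c8) = e87f
m3: inner = H(eb 57 8a 10 f4 95 72 0d) = db 09; tag = H(81 3d e0 7a db 09) = 3cc0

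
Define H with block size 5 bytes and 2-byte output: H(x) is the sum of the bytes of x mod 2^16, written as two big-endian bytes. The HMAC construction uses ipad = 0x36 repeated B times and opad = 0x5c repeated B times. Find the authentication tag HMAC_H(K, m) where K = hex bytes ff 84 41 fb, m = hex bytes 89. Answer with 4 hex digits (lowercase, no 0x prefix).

Key hex bytes ff 84 41 fb is 4 bytes ≤ B = 5; zero-pad to 5 bytes: K' = ff 84 41 fb 00.
K' ⊕ ipad = c9 b2 77 cd 36.  K' ⊕ opad = a3 d8 1d a7 5c.
Inner input = (K'⊕ipad) ∥ m = c9 b2 77 cd 36 ∥ 89.
Inner hash: sum = 201+178+119+205+54+137 = 894 → 03 7e.
Outer input = (K'⊕opad) ∥ inner = a3 d8 1d a7 5c ∥ 03 7e.
Outer hash (tag): sum = 163+216+29+167+92+3+126 = 796 → 03 1c.

031c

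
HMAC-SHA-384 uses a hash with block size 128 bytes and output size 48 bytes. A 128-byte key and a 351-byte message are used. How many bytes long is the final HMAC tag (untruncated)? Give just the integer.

48

The tag is one SHA-384 digest: 48 bytes.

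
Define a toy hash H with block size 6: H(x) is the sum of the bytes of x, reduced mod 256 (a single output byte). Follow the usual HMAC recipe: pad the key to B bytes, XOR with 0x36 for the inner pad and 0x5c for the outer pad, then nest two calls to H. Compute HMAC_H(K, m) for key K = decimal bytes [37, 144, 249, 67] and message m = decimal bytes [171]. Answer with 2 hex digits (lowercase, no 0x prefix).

d5

Key decimal bytes [37, 144, 249, 67] = 25 90 f9 43 is 4 bytes ≤ B = 6; zero-pad to 6 bytes: K' = 25 90 f9 43 00 00.
K' ⊕ ipad = 13 a6 cf 75 36 36.  K' ⊕ opad = 79 cc a5 1f 5c 5c.
Inner input = (K'⊕ipad) ∥ m = 13 a6 cf 75 36 36 ∥ ab.
Inner hash: sum = 19+166+207+117+54+54+171 = 788; mod 256 = 20 → 14.
Outer input = (K'⊕opad) ∥ inner = 79 cc a5 1f 5c 5c ∥ 14.
Outer hash (tag): sum = 121+204+165+31+92+92+20 = 725; mod 256 = 213 → d5.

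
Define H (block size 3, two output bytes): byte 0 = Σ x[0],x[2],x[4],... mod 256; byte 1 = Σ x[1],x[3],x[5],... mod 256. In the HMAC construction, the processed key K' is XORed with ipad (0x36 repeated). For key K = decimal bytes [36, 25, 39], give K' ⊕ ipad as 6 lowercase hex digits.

Key decimal bytes [36, 25, 39] = 24 19 27 is exactly B = 3 bytes: K' = 24 19 27.
XOR each byte with 0x36: 24⊕36=12, 19⊕36=2f, 27⊕36=11.

122f11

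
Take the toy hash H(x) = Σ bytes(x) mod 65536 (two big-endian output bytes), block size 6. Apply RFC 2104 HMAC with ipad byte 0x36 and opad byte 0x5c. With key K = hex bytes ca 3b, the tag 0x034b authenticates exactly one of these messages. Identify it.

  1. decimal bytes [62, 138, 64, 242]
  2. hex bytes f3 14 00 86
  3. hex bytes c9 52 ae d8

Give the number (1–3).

Key hex bytes ca 3b is 2 bytes ≤ B = 6; zero-pad to 6 bytes: K' = ca 3b 00 00 00 00.
K' ⊕ ipad = fc 0d 36 36 36 36; K' ⊕ opad = 96 67 5c 5c 5c 5c.
m1: inner = H(fc 0d 36 36 36 36 3e 8a 40 f2) = 03 db; tag = H(96 67 5c 5c 5c 5c 03 db) = 034b ← matches
m2: inner = H(fc 0d 36 36 36 36 f3 14 00 86) = 03 6e; tag = H(96 67 5c 5c 5c 5c 03 6e) = 02de
m3: inner = H(fc 0d 36 36 36 36 c9 52 ae d8) = 04 82; tag = H(96 67 5c 5c 5c 5c 04 82) = 02f3

1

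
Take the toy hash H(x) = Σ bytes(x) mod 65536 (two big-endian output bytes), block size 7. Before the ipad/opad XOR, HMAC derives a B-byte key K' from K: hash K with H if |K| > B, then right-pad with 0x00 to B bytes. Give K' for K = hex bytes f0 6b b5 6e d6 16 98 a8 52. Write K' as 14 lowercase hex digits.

04fc0000000000

|K| = 9 > B = 7, so first hash the key.
H(K): sum = 240+107+181+110+214+22+152+168+82 = 1276 → 04 fc.
Zero-pad H(K) = 04 fc to 7 bytes: K' = 04 fc 00 00 00 00 00.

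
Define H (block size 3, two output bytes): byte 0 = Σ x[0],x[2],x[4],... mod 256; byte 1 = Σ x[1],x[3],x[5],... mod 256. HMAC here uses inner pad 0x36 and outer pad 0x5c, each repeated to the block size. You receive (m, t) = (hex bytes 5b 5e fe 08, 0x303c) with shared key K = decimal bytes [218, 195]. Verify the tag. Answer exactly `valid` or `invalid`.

Key decimal bytes [218, 195] = da c3 is 2 bytes ≤ B = 3; zero-pad to 3 bytes: K' = da c3 00.
K' ⊕ ipad = ec f5 36; K' ⊕ opad = 86 9f 5c.
Inner hash: even-index sum = 392 mod 256 = 136; odd-index sum = 590 mod 256 = 78 → 88 4e.
Outer hash (recomputed tag): even-index sum = 304 mod 256 = 48; odd-index sum = 295 mod 256 = 39 → 30 27.
Recomputed tag = 3027; claimed = 303c → mismatch.

invalid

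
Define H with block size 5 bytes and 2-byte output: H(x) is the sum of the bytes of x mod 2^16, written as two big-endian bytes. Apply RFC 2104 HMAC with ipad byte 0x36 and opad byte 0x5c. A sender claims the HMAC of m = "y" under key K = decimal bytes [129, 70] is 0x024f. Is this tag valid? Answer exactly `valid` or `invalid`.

valid

Key decimal bytes [129, 70] = 81 46 is 2 bytes ≤ B = 5; zero-pad to 5 bytes: K' = 81 46 00 00 00.
K' ⊕ ipad = b7 70 36 36 36; K' ⊕ opad = dd 1a 5c 5c 5c.
Inner hash: sum = 183+112+54+54+54+121 = 578 → 02 42.
Outer hash (recomputed tag): sum = 221+26+92+92+92+2+66 = 591 → 02 4f.
Recomputed tag = 024f; claimed = 024f → match.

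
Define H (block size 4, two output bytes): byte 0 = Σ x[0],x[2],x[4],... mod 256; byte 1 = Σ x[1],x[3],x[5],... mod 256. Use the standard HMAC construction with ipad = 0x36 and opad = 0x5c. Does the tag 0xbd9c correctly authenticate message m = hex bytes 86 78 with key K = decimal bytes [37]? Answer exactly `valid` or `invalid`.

Key decimal bytes [37] = 25 is 1 byte ≤ B = 4; zero-pad to 4 bytes: K' = 25 00 00 00.
K' ⊕ ipad = 13 36 36 36; K' ⊕ opad = 79 5c 5c 5c.
Inner hash: even-index sum = 207 mod 256 = 207; odd-index sum = 228 mod 256 = 228 → cf e4.
Outer hash (recomputed tag): even-index sum = 420 mod 256 = 164; odd-index sum = 412 mod 256 = 156 → a4 9c.
Recomputed tag = a49c; claimed = bd9c → mismatch.

invalid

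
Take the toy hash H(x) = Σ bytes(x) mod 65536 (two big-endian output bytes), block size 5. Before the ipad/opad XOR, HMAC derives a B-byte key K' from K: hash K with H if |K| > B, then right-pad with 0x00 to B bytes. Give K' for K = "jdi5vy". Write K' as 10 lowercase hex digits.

025b000000

|K| = 6 > B = 5, so first hash the key.
H(K): sum = 106+100+105+53+118+121 = 603 → 02 5b.
Zero-pad H(K) = 02 5b to 5 bytes: K' = 02 5b 00 00 00.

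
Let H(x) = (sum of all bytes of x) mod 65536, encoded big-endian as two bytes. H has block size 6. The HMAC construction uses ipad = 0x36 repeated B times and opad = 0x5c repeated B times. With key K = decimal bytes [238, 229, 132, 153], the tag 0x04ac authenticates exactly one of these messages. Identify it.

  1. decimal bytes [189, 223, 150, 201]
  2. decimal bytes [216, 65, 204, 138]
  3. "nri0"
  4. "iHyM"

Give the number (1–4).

Key decimal bytes [238, 229, 132, 153] = ee e5 84 99 is 4 bytes ≤ B = 6; zero-pad to 6 bytes: K' = ee e5 84 99 00 00.
K' ⊕ ipad = d8 d3 b2 af 36 36; K' ⊕ opad = b2 b9 d8 c5 5c 5c.
m1: inner = H(d8 d3 b2 af 36 36 bd df 96 c9) = 06 73; tag = H(b2 b9 d8 c5 5c 5c 06 73) = 0439
m2: inner = H(d8 d3 b2 af 36 36 d8 41 cc 8a) = 05 e7; tag = H(b2 b9 d8 c5 5c 5c 05 e7) = 04ac ← matches
m3: inner = H(d8 d3 b2 af 36 36 6e 72 69 30) = 04 f1; tag = H(b2 b9 d8 c5 5c 5c 04 f1) = 04b5
m4: inner = H(d8 d3 b2 af 36 36 69 48 79 4d) = 04 ef; tag = H(b2 b9 d8 c5 5c 5c 04 ef) = 04b3

2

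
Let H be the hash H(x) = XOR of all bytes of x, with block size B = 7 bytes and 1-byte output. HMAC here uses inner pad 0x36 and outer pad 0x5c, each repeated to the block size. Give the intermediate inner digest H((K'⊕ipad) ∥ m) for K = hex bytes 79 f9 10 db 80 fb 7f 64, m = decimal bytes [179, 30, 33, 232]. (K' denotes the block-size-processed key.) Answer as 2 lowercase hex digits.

79

Key hex bytes 79 f9 10 db 80 fb 7f 64 is 8 bytes > B = 7, so hash it first: H(key) = 2b, then zero-pad to 7 bytes: K' = 2b 00 00 00 00 00 00.
K' ⊕ ipad = 1d 36 36 36 36 36 36.
Inner input = 1d 36 36 36 36 36 36 ∥ b3 1e 21 e8.
Inner hash: XOR 1d⊕36⊕36⊕36⊕36⊕36⊕36⊕b3⊕1e⊕21⊕e8 = 79.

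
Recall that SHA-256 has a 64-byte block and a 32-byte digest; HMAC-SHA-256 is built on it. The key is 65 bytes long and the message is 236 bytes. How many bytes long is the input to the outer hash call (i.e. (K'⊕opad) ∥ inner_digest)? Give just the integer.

Key is 65 > 64 bytes, so it is hashed to 32 bytes then zero-padded to 64: |K'| = 64.
Outer input = (K'⊕opad) ∥ H(inner) → 64 + 32 = 96 bytes.

96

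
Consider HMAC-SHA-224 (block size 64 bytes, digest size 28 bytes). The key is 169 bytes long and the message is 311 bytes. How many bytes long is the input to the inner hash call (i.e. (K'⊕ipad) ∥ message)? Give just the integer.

Key is 169 > 64 bytes, so it is hashed to 28 bytes then zero-padded to 64: |K'| = 64.
Inner input = (K'⊕ipad) ∥ m → 64 + 311 = 375 bytes.

375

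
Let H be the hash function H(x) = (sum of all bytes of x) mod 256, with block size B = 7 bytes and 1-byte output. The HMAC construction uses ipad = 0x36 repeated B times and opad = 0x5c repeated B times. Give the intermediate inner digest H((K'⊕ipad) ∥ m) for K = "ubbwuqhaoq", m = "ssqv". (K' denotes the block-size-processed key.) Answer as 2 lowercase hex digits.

Key "ubbwuqhaoq" = 75 62 62 77 75 71 68 61 6f 71 is 10 bytes > B = 7, so hash it first: H(key) = 3f, then zero-pad to 7 bytes: K' = 3f 00 00 00 00 00 00.
K' ⊕ ipad = 09 36 36 36 36 36 36.
Inner input = 09 36 36 36 36 36 36 ∥ 73 73 71 76.
Inner hash: sum = 9+54+54+54+54+54+54+115+115+113+118 = 794; mod 256 = 26 → 1a.

1a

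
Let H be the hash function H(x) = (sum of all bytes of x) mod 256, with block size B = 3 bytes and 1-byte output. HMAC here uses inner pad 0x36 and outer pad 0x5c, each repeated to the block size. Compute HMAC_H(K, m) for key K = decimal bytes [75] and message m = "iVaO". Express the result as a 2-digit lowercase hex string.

Key decimal bytes [75] = 4b is 1 byte ≤ B = 3; zero-pad to 3 bytes: K' = 4b 00 00.
K' ⊕ ipad = 7d 36 36.  K' ⊕ opad = 17 5c 5c.
Inner input = (K'⊕ipad) ∥ m = 7d 36 36 ∥ 69 56 61 4f.
Inner hash: sum = 125+54+54+105+86+97+79 = 600; mod 256 = 88 → 58.
Outer input = (K'⊕opad) ∥ inner = 17 5c 5c ∥ 58.
Outer hash (tag): sum = 23+92+92+88 = 295; mod 256 = 39 → 27.

27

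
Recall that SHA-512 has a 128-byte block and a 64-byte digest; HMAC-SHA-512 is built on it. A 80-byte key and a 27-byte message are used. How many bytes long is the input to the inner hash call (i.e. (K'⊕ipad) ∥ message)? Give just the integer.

155

Key is 80 ≤ 128 bytes, zero-padded: |K'| = 128.
Inner input = (K'⊕ipad) ∥ m → 128 + 27 = 155 bytes.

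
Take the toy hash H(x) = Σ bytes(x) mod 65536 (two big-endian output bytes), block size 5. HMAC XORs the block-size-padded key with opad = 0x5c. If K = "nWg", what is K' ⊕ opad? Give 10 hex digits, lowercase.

320b3b5c5c

Key "nWg" = 6e 57 67 is 3 bytes ≤ B = 5; zero-pad to 5 bytes: K' = 6e 57 67 00 00.
XOR each byte with 0x5c: 6e⊕5c=32, 57⊕5c=0b, 67⊕5c=3b, 00⊕5c=5c, 00⊕5c=5c.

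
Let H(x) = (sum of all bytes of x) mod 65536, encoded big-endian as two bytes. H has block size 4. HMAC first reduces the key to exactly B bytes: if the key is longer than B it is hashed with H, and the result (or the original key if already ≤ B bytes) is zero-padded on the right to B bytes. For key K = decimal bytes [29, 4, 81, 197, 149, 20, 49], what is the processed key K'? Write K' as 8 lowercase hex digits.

02110000

|K| = 7 > B = 4, so first hash the key.
H(K): sum = 29+4+81+197+149+20+49 = 529 → 02 11.
Zero-pad H(K) = 02 11 to 4 bytes: K' = 02 11 00 00.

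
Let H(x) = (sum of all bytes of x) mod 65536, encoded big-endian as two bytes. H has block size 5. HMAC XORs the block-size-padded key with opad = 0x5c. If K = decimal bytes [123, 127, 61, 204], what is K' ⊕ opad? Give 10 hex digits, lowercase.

Key decimal bytes [123, 127, 61, 204] = 7b 7f 3d cc is 4 bytes ≤ B = 5; zero-pad to 5 bytes: K' = 7b 7f 3d cc 00.
XOR each byte with 0x5c: 7b⊕5c=27, 7f⊕5c=23, 3d⊕5c=61, cc⊕5c=90, 00⊕5c=5c.

272361905c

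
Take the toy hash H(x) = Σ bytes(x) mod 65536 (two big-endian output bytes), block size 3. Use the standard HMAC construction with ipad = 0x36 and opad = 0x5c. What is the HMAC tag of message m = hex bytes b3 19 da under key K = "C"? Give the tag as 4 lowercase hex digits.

0160

Key "C" = 43 is 1 byte ≤ B = 3; zero-pad to 3 bytes: K' = 43 00 00.
K' ⊕ ipad = 75 36 36.  K' ⊕ opad = 1f 5c 5c.
Inner input = (K'⊕ipad) ∥ m = 75 36 36 ∥ b3 19 da.
Inner hash: sum = 117+54+54+179+25+218 = 647 → 02 87.
Outer input = (K'⊕opad) ∥ inner = 1f 5c 5c ∥ 02 87.
Outer hash (tag): sum = 31+92+92+2+135 = 352 → 01 60.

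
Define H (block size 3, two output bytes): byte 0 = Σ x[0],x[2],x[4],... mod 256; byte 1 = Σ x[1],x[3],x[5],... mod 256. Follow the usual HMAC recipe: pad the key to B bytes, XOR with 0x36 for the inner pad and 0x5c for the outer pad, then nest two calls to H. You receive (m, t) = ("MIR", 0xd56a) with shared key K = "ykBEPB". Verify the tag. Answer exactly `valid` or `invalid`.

invalid

Key "ykBEPB" = 79 6b 42 45 50 42 is 6 bytes > B = 3, so hash it first: H(key) = 0b f2, then zero-pad to 3 bytes: K' = 0b f2 00.
K' ⊕ ipad = 3d c4 36; K' ⊕ opad = 57 ae 5c.
Inner hash: even-index sum = 188 mod 256 = 188; odd-index sum = 355 mod 256 = 99 → bc 63.
Outer hash (recomputed tag): even-index sum = 278 mod 256 = 22; odd-index sum = 362 mod 256 = 106 → 16 6a.
Recomputed tag = 166a; claimed = d56a → mismatch.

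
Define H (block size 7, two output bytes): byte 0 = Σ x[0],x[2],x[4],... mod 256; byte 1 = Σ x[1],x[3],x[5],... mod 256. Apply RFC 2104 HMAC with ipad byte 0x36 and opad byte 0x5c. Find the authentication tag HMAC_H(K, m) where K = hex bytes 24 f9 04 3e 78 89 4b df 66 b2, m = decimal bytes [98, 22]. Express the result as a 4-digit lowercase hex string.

56e4

Key hex bytes 24 f9 04 3e 78 89 4b df 66 b2 is 10 bytes > B = 7, so hash it first: H(key) = 51 51, then zero-pad to 7 bytes: K' = 51 51 00 00 00 00 00.
K' ⊕ ipad = 67 67 36 36 36 36 36.  K' ⊕ opad = 0d 0d 5c 5c 5c 5c 5c.
Inner input = (K'⊕ipad) ∥ m = 67 67 36 36 36 36 36 ∥ 62 16.
Inner hash: even-index sum = 287 mod 256 = 31; odd-index sum = 309 mod 256 = 53 → 1f 35.
Outer input = (K'⊕opad) ∥ inner = 0d 0d 5c 5c 5c 5c 5c ∥ 1f 35.
Outer hash (tag): even-index sum = 342 mod 256 = 86; odd-index sum = 228 mod 256 = 228 → 56 e4.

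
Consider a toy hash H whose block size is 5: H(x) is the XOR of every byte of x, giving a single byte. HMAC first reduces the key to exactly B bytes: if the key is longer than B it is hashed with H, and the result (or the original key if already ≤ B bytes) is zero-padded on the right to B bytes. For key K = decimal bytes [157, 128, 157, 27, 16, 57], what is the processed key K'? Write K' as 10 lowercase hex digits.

b200000000

|K| = 6 > B = 5, so first hash the key.
H(K): XOR 9d⊕80⊕9d⊕1b⊕10⊕39 = b2.
Zero-pad H(K) = b2 to 5 bytes: K' = b2 00 00 00 00.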